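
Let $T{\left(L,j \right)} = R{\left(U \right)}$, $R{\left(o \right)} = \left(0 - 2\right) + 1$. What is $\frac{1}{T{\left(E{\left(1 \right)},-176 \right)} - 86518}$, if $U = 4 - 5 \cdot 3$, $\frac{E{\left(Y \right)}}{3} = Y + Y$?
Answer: $- \frac{1}{86519} \approx -1.1558 \cdot 10^{-5}$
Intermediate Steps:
$E{\left(Y \right)} = 6 Y$ ($E{\left(Y \right)} = 3 \left(Y + Y\right) = 3 \cdot 2 Y = 6 Y$)
$U = -11$ ($U = 4 - 15 = -11$)
$R{\left(o \right)} = -1$ ($R{\left(o \right)} = -2 + 1 = -1$)
$T{\left(L,j \right)} = -1$
$\frac{1}{T{\left(E{\left(1 \right)},-176 \right)} - 86518} = \frac{1}{-1 - 86518} = \frac{1}{-86519} = - \frac{1}{86519}$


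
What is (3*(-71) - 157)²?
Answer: 136900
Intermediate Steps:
(3*(-71) - 157)² = (-213 - 157)² = (-370)² = 136900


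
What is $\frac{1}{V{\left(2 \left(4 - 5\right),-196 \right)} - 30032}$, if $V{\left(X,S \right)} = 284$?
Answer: $- \frac{1}{29748} \approx -3.3616 \cdot 10^{-5}$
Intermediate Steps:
$\frac{1}{V{\left(2 \left(4 - 5\right),-196 \right)} - 30032} = \frac{1}{284 - 30032} = \frac{1}{-29748} = - \frac{1}{29748}$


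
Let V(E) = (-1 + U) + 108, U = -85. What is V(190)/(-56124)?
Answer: -11/28062 ≈ -0.00039199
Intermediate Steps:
V(E) = 22 (V(E) = (-1 - 85) + 108 = -86 + 108 = 22)
V(190)/(-56124) = 22/(-56124) = 22*(-1/56124) = -11/28062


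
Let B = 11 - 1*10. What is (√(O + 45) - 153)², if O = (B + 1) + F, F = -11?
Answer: 21609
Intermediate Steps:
B = 1 (B = 11 - 10 = 1)
O = -9 (O = (1 + 1) - 11 = 2 - 11 = -9)
(√(O + 45) - 153)² = (√(-9 + 45) - 153)² = (√36 - 153)² = (6 - 153)² = (-147)² = 21609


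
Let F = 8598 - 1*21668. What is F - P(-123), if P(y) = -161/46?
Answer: -26133/2 ≈ -13067.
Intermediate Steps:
P(y) = -7/2 (P(y) = -161*1/46 = -7/2)
F = -13070 (F = 8598 - 21668 = -13070)
F - P(-123) = -13070 - 1*(-7/2) = -13070 + 7/2 = -26133/2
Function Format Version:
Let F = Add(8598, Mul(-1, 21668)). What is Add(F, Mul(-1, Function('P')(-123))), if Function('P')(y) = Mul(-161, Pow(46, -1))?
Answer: Rational(-26133, 2) ≈ -13067.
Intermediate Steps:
Function('P')(y) = Rational(-7, 2) (Function('P')(y) = Mul(-161, Rational(1, 46)) = Rational(-7, 2))
F = -13070 (F = Add(8598, -21668) = -13070)
Add(F, Mul(-1, Function('P')(-123))) = Add(-13070, Mul(-1, Rational(-7, 2))) = Add(-13070, Rational(7, 2)) = Rational(-26133, 2)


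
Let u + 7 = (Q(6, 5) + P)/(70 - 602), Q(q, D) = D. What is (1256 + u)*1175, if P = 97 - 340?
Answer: 55787825/38 ≈ 1.4681e+6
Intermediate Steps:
P = -243
u = -249/38 (u = -7 + (5 - 243)/(70 - 602) = -7 - 238/(-532) = -7 - 238*(-1/532) = -7 + 17/38 = -249/38 ≈ -6.5526)
(1256 + u)*1175 = (1256 - 249/38)*1175 = (47479/38)*1175 = 55787825/38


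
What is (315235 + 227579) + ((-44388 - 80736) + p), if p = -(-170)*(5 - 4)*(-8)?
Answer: 416330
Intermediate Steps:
p = -1360 (p = -(-170)*(-8) = -34*(-5)*(-8) = 170*(-8) = -1360)
(315235 + 227579) + ((-44388 - 80736) + p) = (315235 + 227579) + ((-44388 - 80736) - 1360) = 542814 + (-125124 - 1360) = 542814 - 126484 = 416330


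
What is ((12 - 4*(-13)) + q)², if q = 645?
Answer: 502681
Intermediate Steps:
((12 - 4*(-13)) + q)² = ((12 - 4*(-13)) + 645)² = ((12 + 52) + 645)² = (64 + 645)² = 709² = 502681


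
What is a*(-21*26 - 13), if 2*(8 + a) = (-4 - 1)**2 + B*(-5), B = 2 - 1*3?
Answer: -3913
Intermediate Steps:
B = -1 (B = 2 - 3 = -1)
a = 7 (a = -8 + ((-4 - 1)**2 - 1*(-5))/2 = -8 + ((-5)**2 + 5)/2 = -8 + (25 + 5)/2 = -8 + (1/2)*30 = -8 + 15 = 7)
a*(-21*26 - 13) = 7*(-21*26 - 13) = 7*(-546 - 13) = 7*(-559) = -3913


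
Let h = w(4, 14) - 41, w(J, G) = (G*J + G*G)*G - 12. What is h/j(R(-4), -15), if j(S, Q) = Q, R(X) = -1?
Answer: -695/3 ≈ -231.67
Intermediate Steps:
w(J, G) = -12 + G*(G² + G*J) (w(J, G) = (G*J + G²)*G - 12 = (G² + G*J)*G - 12 = G*(G² + G*J) - 12 = -12 + G*(G² + G*J))
h = 3475 (h = (-12 + 14³ + 4*14²) - 41 = (-12 + 2744 + 4*196) - 41 = (-12 + 2744 + 784) - 41 = 3516 - 41 = 3475)
h/j(R(-4), -15) = 3475/(-15) = 3475*(-1/15) = -695/3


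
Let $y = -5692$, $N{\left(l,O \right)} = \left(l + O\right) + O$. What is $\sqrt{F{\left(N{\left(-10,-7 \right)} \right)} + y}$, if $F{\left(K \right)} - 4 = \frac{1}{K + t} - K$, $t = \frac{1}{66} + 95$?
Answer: $\frac{9 i \sqrt{1536126754}}{4687} \approx 75.26 i$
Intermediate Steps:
$N{\left(l,O \right)} = l + 2 O$ ($N{\left(l,O \right)} = \left(O + l\right) + O = l + 2 O$)
$t = \frac{6271}{66}$ ($t = \frac{1}{66} + 95 = \frac{6271}{66} \approx 95.015$)
$F{\left(K \right)} = 4 + \frac{1}{\frac{6271}{66} + K} - K$ ($F{\left(K \right)} = 4 - \left(K - \frac{1}{K + \frac{6271}{66}}\right) = 4 - \left(K - \frac{1}{\frac{6271}{66} + K}\right) = 4 + \frac{1}{\frac{6271}{66} + K} - K$)
$\sqrt{F{\left(N{\left(-10,-7 \right)} \right)} + y} = \sqrt{\frac{25150 - 6007 \left(-10 + 2 \left(-7\right)\right) - 66 \left(-10 + 2 \left(-7\right)\right)^{2}}{6271 + 66 \left(-10 + 2 \left(-7\right)\right)} - 5692} = \sqrt{\frac{25150 - 6007 \left(-10 - 14\right) - 66 \left(-10 - 14\right)^{2}}{6271 + 66 \left(-10 - 14\right)} - 5692} = \sqrt{\frac{25150 - -144168 - 66 \left(-24\right)^{2}}{6271 + 66 \left(-24\right)} - 5692} = \sqrt{\frac{25150 + 144168 - 38016}{6271 - 1584} - 5692} = \sqrt{\frac{25150 + 144168 - 38016}{4687} - 5692} = \sqrt{\frac{1}{4687} \cdot 131302 - 5692} = \sqrt{\frac{131302}{4687} - 5692} = \sqrt{- \frac{26547102}{4687}} = \frac{9 i \sqrt{1536126754}}{4687}$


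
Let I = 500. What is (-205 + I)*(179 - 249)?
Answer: -20650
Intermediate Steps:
(-205 + I)*(179 - 249) = (-205 + 500)*(179 - 249) = 295*(-70) = -20650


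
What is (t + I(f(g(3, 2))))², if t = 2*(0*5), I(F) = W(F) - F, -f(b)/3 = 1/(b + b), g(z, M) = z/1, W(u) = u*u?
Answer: 9/16 ≈ 0.56250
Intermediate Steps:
W(u) = u²
g(z, M) = z (g(z, M) = z*1 = z)
f(b) = -3/(2*b) (f(b) = -3/(b + b) = -3*1/(2*b) = -3/(2*b))
I(F) = F² - F
t = 0 (t = 2*0 = 0)
(t + I(f(g(3, 2))))² = (0 + (-3/2/3)*(-1 - 3/2/3))² = (0 + (-3/2*⅓)*(-1 - 3/2*⅓))² = (0 - (-1 - ½)/2)² = (0 - ½*(-3/2))² = (0 + ¾)² = (¾)² = 9/16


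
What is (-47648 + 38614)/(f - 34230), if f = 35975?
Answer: -9034/1745 ≈ -5.1771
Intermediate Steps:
(-47648 + 38614)/(f - 34230) = (-47648 + 38614)/(35975 - 34230) = -9034/1745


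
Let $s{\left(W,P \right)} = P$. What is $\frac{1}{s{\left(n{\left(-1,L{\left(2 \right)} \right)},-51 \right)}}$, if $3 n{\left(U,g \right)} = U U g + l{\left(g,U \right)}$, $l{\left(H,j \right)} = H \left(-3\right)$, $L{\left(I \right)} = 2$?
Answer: $- \frac{1}{51} \approx -0.019608$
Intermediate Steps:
$l{\left(H,j \right)} = - 3 H$
$n{\left(U,g \right)} = - g + \frac{g U^{2}}{3}$ ($n{\left(U,g \right)} = \frac{U U g - 3 g}{3} = \frac{U^{2} g - 3 g}{3} = \frac{g U^{2} - 3 g}{3} = \frac{- 3 g + g U^{2}}{3} = - g + \frac{g U^{2}}{3}$)
$\frac{1}{s{\left(n{\left(-1,L{\left(2 \right)} \right)},-51 \right)}} = \frac{1}{-51} = - \frac{1}{51}$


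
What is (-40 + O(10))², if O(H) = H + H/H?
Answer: 841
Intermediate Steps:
O(H) = 1 + H (O(H) = H + 1 = 1 + H)
(-40 + O(10))² = (-40 + (1 + 10))² = (-40 + 11)² = (-29)² = 841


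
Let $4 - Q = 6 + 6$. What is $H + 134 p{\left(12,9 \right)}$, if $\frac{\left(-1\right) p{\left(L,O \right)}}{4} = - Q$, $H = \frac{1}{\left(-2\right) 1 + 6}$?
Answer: $- \frac{17151}{4} \approx -4287.8$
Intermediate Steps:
$Q = -8$ ($Q = 4 - \left(6 + 6\right) = 4 - 12 = -8$)
$H = \frac{1}{4}$ ($H = \frac{1}{-2 + 6} = \frac{1}{4} \approx 0.25$)
$p{\left(L,O \right)} = -32$ ($p{\left(L,O \right)} = - 4 \left(\left(-1\right) \left(-8\right)\right) = \left(-4\right) 8 = -32$)
$H + 134 p{\left(12,9 \right)} = \frac{1}{4} + 134 \left(-32\right) = \frac{1}{4} - 4288 = - \frac{17151}{4}$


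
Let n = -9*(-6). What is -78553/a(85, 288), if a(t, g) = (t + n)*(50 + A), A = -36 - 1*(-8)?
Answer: -78553/3058 ≈ -25.688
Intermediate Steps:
n = 54
A = -28 (A = -36 + 8 = -28)
a(t, g) = 1188 + 22*t (a(t, g) = (t + 54)*(50 - 28) = (54 + t)*22 = 1188 + 22*t)
-78553/a(85, 288) = -78553/(1188 + 22*85) = -78553/(1188 + 1870) = -78553/3058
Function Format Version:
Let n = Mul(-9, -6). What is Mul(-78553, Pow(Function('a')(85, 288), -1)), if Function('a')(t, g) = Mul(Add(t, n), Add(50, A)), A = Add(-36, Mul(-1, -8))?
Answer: Rational(-78553, 3058) ≈ -25.688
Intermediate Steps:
n = 54
A = -28 (A = Add(-36, 8) = -28)
Function('a')(t, g) = Add(1188, Mul(22, t)) (Function('a')(t, g) = Mul(Add(t, 54), Add(50, -28)) = Mul(Add(54, t), 22) = Add(1188, Mul(22, t)))
Mul(-78553, Pow(Function('a')(85, 288), -1)) = Mul(-78553, Pow(Add(1188, Mul(22, 85)), -1)) = Mul(-78553, Pow(Add(1188, 1870), -1)) = Mul(-78553, Pow(3058, -1)) = Mul(-78553, Rational(1, 3058)) = Rational(-78553, 3058)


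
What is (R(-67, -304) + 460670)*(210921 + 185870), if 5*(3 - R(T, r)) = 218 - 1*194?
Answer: 913944978731/5 ≈ 1.8279e+11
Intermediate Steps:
R(T, r) = -9/5 (R(T, r) = 3 - (218 - 1*194)/5 = 3 - (218 - 194)/5 = 3 - ⅕*24 = 3 - 24/5 = -9/5)
(R(-67, -304) + 460670)*(210921 + 185870) = (-9/5 + 460670)*(210921 + 185870) = (2303341/5)*396791 = 913944978731/5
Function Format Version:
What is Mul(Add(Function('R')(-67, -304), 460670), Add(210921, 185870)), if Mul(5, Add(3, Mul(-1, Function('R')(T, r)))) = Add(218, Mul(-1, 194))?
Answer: Rational(913944978731, 5) ≈ 1.8279e+11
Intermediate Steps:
Function('R')(T, r) = Rational(-9, 5) (Function('R')(T, r) = Add(3, Mul(Rational(-1, 5), Add(218, Mul(-1, 194)))) = Add(3, Mul(Rational(-1, 5), Add(218, -194))) = Add(3, Mul(Rational(-1, 5), 24)) = Add(3, Rational(-24, 5)) = Rational(-9, 5))
Mul(Add(Function('R')(-67, -304), 460670), Add(210921, 185870)) = Mul(Add(Rational(-9, 5), 460670), Add(210921, 185870)) = Mul(Rational(2303341, 5), 396791) = Rational(913944978731, 5)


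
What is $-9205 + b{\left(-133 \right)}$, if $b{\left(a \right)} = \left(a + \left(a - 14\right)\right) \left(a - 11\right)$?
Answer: $31115$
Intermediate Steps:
$b{\left(a \right)} = \left(-14 + 2 a\right) \left(-11 + a\right)$ ($b{\left(a \right)} = \left(a + \left(a - 14\right)\right) \left(-11 + a\right) = \left(a + \left(-14 + a\right)\right) \left(-11 + a\right) = \left(-14 + 2 a\right) \left(-11 + a\right)$)
$-9205 + b{\left(-133 \right)} = -9205 + \left(154 - -4788 + 2 \left(-133\right)^{2}\right) = -9205 + \left(154 + 4788 + 2 \cdot 17689\right) = -9205 + \left(154 + 4788 + 35378\right) = -9205 + 40320 = 31115$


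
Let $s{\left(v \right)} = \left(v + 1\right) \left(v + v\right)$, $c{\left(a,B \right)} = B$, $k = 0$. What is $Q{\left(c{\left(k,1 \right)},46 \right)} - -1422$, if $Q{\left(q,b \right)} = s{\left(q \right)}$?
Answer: $1426$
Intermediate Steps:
$s{\left(v \right)} = 2 v \left(1 + v\right)$ ($s{\left(v \right)} = \left(1 + v\right) 2 v = 2 v \left(1 + v\right)$)
$Q{\left(q,b \right)} = 2 q \left(1 + q\right)$
$Q{\left(c{\left(k,1 \right)},46 \right)} - -1422 = 2 \cdot 1 \left(1 + 1\right) - -1422 = 2 \cdot 1 \cdot 2 + 1422 = 4 + 1422 = 1426$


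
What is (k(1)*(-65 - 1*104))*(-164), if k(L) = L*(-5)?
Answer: -138580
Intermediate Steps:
k(L) = -5*L
(k(1)*(-65 - 1*104))*(-164) = ((-5*1)*(-65 - 1*104))*(-164) = -5*(-65 - 104)*(-164) = -5*(-169)*(-164) = 845*(-164) = -138580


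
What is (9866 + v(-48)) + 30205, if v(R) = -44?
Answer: 40027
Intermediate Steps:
(9866 + v(-48)) + 30205 = (9866 - 44) + 30205 = 9822 + 30205 = 40027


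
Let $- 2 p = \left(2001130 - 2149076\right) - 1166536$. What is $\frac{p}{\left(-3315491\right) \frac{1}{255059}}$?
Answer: $- \frac{167635232219}{3315491} \approx -50561.0$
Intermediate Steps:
$p = 657241$ ($p = - \frac{\left(2001130 - 2149076\right) - 1166536}{2} = - \frac{-147946 - 1166536}{2} = \left(- \frac{1}{2}\right) \left(-1314482\right) = 657241$)
$\frac{p}{\left(-3315491\right) \frac{1}{255059}} = \frac{657241}{\left(-3315491\right) \frac{1}{255059}} = \frac{657241}{- \frac{3315491}{255059}} = 657241 \left(- \frac{255059}{3315491}\right) = - \frac{167635232219}{3315491}$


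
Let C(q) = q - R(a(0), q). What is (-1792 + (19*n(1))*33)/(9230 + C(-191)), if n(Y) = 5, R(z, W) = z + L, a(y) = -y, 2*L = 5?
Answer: 2686/18073 ≈ 0.14862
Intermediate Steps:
L = 5/2 (L = (½)*5 = 5/2 ≈ 2.5000)
R(z, W) = 5/2 + z (R(z, W) = z + 5/2 = 5/2 + z)
C(q) = -5/2 + q (C(q) = q - (5/2 - 1*0) = q - (5/2 + 0) = q - 1*5/2 = q - 5/2 = -5/2 + q)
(-1792 + (19*n(1))*33)/(9230 + C(-191)) = (-1792 + (19*5)*33)/(9230 + (-5/2 - 191)) = (-1792 + 95*33)/(9230 - 387/2) = (-1792 + 3135)/(18073/2) = 1343*(2/18073) = 2686/18073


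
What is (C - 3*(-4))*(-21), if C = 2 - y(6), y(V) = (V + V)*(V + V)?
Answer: 2730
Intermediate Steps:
y(V) = 4*V² (y(V) = (2*V)*(2*V) = 4*V²)
C = -142 (C = 2 - 4*6² = 2 - 4*36 = 2 - 1*144 = 2 - 144 = -142)
(C - 3*(-4))*(-21) = (-142 - 3*(-4))*(-21) = (-142 + 12)*(-21) = -130*(-21) = 2730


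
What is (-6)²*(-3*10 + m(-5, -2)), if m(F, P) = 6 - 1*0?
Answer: -864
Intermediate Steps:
m(F, P) = 6 (m(F, P) = 6 + 0 = 6)
(-6)²*(-3*10 + m(-5, -2)) = (-6)²*(-3*10 + 6) = 36*(-30 + 6) = 36*(-24) = -864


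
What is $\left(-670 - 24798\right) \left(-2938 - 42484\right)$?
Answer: $1156807496$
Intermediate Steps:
$\left(-670 - 24798\right) \left(-2938 - 42484\right) = \left(-25468\right) \left(-45422\right) = 1156807496$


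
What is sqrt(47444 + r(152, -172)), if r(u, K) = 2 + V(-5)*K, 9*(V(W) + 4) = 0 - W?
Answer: sqrt(432346)/3 ≈ 219.18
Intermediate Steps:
V(W) = -4 - W/9 (V(W) = -4 + (0 - W)/9 = -4 + (-W)/9 = -4 - W/9)
r(u, K) = 2 - 31*K/9 (r(u, K) = 2 + (-4 - 1/9*(-5))*K = 2 + (-4 + 5/9)*K = 2 - 31*K/9)
sqrt(47444 + r(152, -172)) = sqrt(47444 + (2 - 31/9*(-172))) = sqrt(47444 + (2 + 5332/9)) = sqrt(47444 + 5350/9) = sqrt(432346/9) = sqrt(432346)/3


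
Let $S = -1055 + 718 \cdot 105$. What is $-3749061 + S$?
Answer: $-3674726$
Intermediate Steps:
$S = 74335$ ($S = -1055 + 75390 = 74335$)
$-3749061 + S = -3749061 + 74335 = -3674726$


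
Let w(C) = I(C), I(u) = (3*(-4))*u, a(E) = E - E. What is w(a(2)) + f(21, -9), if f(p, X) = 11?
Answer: 11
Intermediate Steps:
a(E) = 0
I(u) = -12*u
w(C) = -12*C
w(a(2)) + f(21, -9) = -12*0 + 11 = 0 + 11 = 11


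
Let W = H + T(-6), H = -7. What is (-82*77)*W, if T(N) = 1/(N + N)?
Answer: 268345/6 ≈ 44724.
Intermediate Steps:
T(N) = 1/(2*N)
W = -85/12 (W = -7 + (½)/(-6) = -7 + (½)*(-⅙) = -7 - 1/12 = -85/12 ≈ -7.0833)
(-82*77)*W = -82*77*(-85/12) = -6314*(-85/12) = 268345/6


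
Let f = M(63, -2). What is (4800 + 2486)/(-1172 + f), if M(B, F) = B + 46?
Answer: -7286/1063 ≈ -6.8542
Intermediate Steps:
M(B, F) = 46 + B
f = 109 (f = 46 + 63 = 109)
(4800 + 2486)/(-1172 + f) = (4800 + 2486)/(-1172 + 109) = 7286/(-1063) = 7286*(-1/1063) = -7286/1063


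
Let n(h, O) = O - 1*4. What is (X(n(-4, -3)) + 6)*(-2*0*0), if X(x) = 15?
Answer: 0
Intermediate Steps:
n(h, O) = -4 + O (n(h, O) = O - 4 = -4 + O)
(X(n(-4, -3)) + 6)*(-2*0*0) = (15 + 6)*(-2*0*0) = 21*(0*0) = 21*0 = 0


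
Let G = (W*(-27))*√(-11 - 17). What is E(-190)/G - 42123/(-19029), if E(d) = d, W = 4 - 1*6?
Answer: 14041/6343 + 95*I*√7/378 ≈ 2.2136 + 0.66494*I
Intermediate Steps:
W = -2 (W = 4 - 6 = -2)
G = 108*I*√7 (G = (-2*(-27))*√(-11 - 17) = 54*√(-28) = 54*(2*I*√7) = 108*I*√7 ≈ 285.74*I)
E(-190)/G - 42123/(-19029) = -190*(-I*√7/756) - 42123/(-19029) = -(-95)*I*√7/378 - 42123*(-1/19029) = 95*I*√7/378 + 14041/6343 = 14041/6343 + 95*I*√7/378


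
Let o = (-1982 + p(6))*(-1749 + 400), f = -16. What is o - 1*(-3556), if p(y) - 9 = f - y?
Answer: 2694811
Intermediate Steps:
p(y) = -7 - y (p(y) = 9 + (-16 - y) = -7 - y)
o = 2691255 (o = (-1982 + (-7 - 1*6))*(-1749 + 400) = (-1982 + (-7 - 6))*(-1349) = (-1982 - 13)*(-1349) = -1995*(-1349) = 2691255)
o - 1*(-3556) = 2691255 - 1*(-3556) = 2691255 + 3556 = 2694811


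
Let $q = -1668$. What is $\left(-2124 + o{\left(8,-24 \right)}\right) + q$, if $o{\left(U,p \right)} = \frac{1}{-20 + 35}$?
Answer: $- \frac{56879}{15} \approx -3791.9$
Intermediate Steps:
$o{\left(U,p \right)} = \frac{1}{15}$
$\left(-2124 + o{\left(8,-24 \right)}\right) + q = \left(-2124 + \frac{1}{15}\right) - 1668 = - \frac{31859}{15} - 1668 = - \frac{56879}{15}$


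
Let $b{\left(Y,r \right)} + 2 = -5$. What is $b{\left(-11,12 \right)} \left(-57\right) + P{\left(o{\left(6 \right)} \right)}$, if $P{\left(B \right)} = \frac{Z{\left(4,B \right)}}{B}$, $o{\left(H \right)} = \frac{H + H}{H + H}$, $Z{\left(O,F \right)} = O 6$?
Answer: $423$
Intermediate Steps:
$Z{\left(O,F \right)} = 6 O$
$b{\left(Y,r \right)} = -7$ ($b{\left(Y,r \right)} = -2 - 5 = -7$)
$o{\left(H \right)} = 1$ ($o{\left(H \right)} = \frac{2 H}{2 H} = 2 H \frac{1}{2 H} = 1$)
$P{\left(B \right)} = \frac{24}{B}$ ($P{\left(B \right)} = \frac{6 \cdot 4}{B} = \frac{24}{B}$)
$b{\left(-11,12 \right)} \left(-57\right) + P{\left(o{\left(6 \right)} \right)} = \left(-7\right) \left(-57\right) + \frac{24}{1} = 399 + 24 \cdot 1 = 399 + 24 = 423$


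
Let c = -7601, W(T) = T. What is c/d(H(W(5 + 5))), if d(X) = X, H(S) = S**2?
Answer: -7601/100 ≈ -76.010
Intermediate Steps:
c/d(H(W(5 + 5))) = -7601/(5 + 5)**2 = -7601/(10**2) = -7601/100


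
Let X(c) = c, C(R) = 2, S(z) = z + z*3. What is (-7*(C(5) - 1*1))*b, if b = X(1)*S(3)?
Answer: -84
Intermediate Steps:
S(z) = 4*z (S(z) = z + 3*z = 4*z)
b = 12 (b = 1*(4*3) = 1*12 = 12)
(-7*(C(5) - 1*1))*b = -7*(2 - 1*1)*12 = -7*(2 - 1)*12 = -7*1*12 = -7*12 = -84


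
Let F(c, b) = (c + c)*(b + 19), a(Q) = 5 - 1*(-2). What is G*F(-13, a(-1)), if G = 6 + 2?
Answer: -5408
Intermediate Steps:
a(Q) = 7 (a(Q) = 5 + 2 = 7)
F(c, b) = 2*c*(19 + b) (F(c, b) = (2*c)*(19 + b) = 2*c*(19 + b))
G = 8
G*F(-13, a(-1)) = 8*(2*(-13)*(19 + 7)) = 8*(2*(-13)*26) = 8*(-676) = -5408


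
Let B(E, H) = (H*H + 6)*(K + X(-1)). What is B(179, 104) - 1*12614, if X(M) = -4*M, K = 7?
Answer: 106428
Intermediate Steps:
B(E, H) = 66 + 11*H² (B(E, H) = (H*H + 6)*(7 - 4*(-1)) = (H² + 6)*(7 + 4) = (6 + H²)*11 = 66 + 11*H²)
B(179, 104) - 1*12614 = (66 + 11*104²) - 1*12614 = (66 + 11*10816) - 12614 = (66 + 118976) - 12614 = 119042 - 12614 = 106428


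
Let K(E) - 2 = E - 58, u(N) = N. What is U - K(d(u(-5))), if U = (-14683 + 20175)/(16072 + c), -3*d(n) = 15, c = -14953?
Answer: 73751/1119 ≈ 65.908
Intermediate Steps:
d(n) = -5 (d(n) = -⅓*15 = -5)
K(E) = -56 + E (K(E) = 2 + (E - 58) = 2 + (-58 + E) = -56 + E)
U = 5492/1119 (U = (-14683 + 20175)/(16072 - 14953) = 5492/1119 ≈ 4.9080)
U - K(d(u(-5))) = 5492/1119 - (-56 - 5) = 5492/1119 - 1*(-61) = 5492/1119 + 61 = 73751/1119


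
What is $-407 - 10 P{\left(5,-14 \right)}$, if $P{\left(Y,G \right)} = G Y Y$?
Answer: $3093$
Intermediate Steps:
$P{\left(Y,G \right)} = G Y^{2}$
$-407 - 10 P{\left(5,-14 \right)} = -407 - 10 \left(- 14 \cdot 5^{2}\right) = -407 - 10 \left(\left(-14\right) 25\right) = -407 - -3500 = -407 + 3500 = 3093$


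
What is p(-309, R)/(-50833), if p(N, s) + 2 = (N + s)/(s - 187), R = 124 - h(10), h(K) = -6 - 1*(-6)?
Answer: -59/3202479 ≈ -1.8423e-5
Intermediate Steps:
h(K) = 0 (h(K) = -6 + 6 = 0)
R = 124 (R = 124 - 1*0 = 124 + 0 = 124)
p(N, s) = -2 + (N + s)/(-187 + s) (p(N, s) = -2 + (N + s)/(s - 187) = -2 + (N + s)/(-187 + s))
p(-309, R)/(-50833) = ((374 - 309 - 1*124)/(-187 + 124))/(-50833) = ((374 - 309 - 124)/(-63))*(-1/50833) = -1/63*(-59)*(-1/50833) = (59/63)*(-1/50833) = -59/3202479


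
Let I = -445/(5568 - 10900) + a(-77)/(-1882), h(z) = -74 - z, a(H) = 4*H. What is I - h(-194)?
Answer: -600849567/5017412 ≈ -119.75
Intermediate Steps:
I = 1239873/5017412 (I = -445/(5568 - 10900) + (4*(-77))/(-1882) = -445/(-5332) - 308*(-1/1882) = -445*(-1/5332) + 154/941 = 445/5332 + 154/941 = 1239873/5017412 ≈ 0.24711)
I - h(-194) = 1239873/5017412 - (-74 - 1*(-194)) = 1239873/5017412 - (-74 + 194) = 1239873/5017412 - 1*120 = 1239873/5017412 - 120 = -600849567/5017412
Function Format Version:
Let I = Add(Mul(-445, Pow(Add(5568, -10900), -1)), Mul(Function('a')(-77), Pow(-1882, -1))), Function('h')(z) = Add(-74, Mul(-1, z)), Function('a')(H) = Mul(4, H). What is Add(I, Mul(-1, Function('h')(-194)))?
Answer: Rational(-600849567, 5017412) ≈ -119.75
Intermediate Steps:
I = Rational(1239873, 5017412) (I = Add(Mul(-445, Pow(Add(5568, -10900), -1)), Mul(Mul(4, -77), Pow(-1882, -1))) = Add(Mul(-445, Pow(-5332, -1)), Mul(-308, Rational(-1, 1882))) = Add(Mul(-445, Rational(-1, 5332)), Rational(154, 941)) = Add(Rational(445, 5332), Rational(154, 941)) = Rational(1239873, 5017412) ≈ 0.24711)
Add(I, Mul(-1, Function('h')(-194))) = Add(Rational(1239873, 5017412), Mul(-1, Add(-74, Mul(-1, -194)))) = Add(Rational(1239873, 5017412), Mul(-1, Add(-74, 194))) = Add(Rational(1239873, 5017412), Mul(-1, 120)) = Add(Rational(1239873, 5017412), -120) = Rational(-600849567, 5017412)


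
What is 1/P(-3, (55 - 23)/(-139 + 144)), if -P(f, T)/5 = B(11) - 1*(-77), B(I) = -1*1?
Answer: -1/380 ≈ -0.0026316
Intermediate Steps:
B(I) = -1
P(f, T) = -380 (P(f, T) = -5*(-1 - 1*(-77)) = -5*(-1 + 77) = -5*76 = -380)
1/P(-3, (55 - 23)/(-139 + 144)) = 1/(-380) = -1/380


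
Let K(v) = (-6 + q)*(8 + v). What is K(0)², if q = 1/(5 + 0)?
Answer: 53824/25 ≈ 2153.0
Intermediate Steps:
q = ⅕ (q = 1/5 = ⅕ ≈ 0.20000)
K(v) = -232/5 - 29*v/5 (K(v) = (-6 + ⅕)*(8 + v) = -29*(8 + v)/5 = -232/5 - 29*v/5)
K(0)² = (-232/5 - 29/5*0)² = (-232/5 + 0)² = (-232/5)² = 53824/25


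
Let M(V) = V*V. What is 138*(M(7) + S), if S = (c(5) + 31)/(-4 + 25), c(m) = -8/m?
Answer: 34776/5 ≈ 6955.2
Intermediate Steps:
M(V) = V²
S = 7/5 (S = (-8/5 + 31)/(-4 + 25) = (-8*⅕ + 31)/21 = (-8/5 + 31)*(1/21) = (147/5)*(1/21) = 7/5 ≈ 1.4000)
138*(M(7) + S) = 138*(7² + 7/5) = 138*(49 + 7/5) = 138*(252/5) = 34776/5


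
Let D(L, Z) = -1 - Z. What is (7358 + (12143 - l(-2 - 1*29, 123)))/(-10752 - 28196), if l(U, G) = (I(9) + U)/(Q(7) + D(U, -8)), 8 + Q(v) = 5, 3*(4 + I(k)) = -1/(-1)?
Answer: -547/1092 ≈ -0.50092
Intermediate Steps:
I(k) = -11/3 (I(k) = -4 + (-1/(-1))/3 = -4 + (-1*(-1))/3 = -4 + (1/3)*1 = -4 + 1/3 = -11/3)
Q(v) = -3 (Q(v) = -8 + 5 = -3)
l(U, G) = -11/12 + U/4 (l(U, G) = (-11/3 + U)/(-3 + (-1 - 1*(-8))) = (-11/3 + U)/(-3 + (-1 + 8)) = (-11/3 + U)/(-3 + 7) = (-11/3 + U)/4 = (-11/3 + U)*(1/4) = -11/12 + U/4)
(7358 + (12143 - l(-2 - 1*29, 123)))/(-10752 - 28196) = (7358 + (12143 - (-11/12 + (-2 - 1*29)/4)))/(-10752 - 28196) = (7358 + (12143 - (-11/12 + (-2 - 29)/4)))/(-38948) = (7358 + (12143 - (-11/12 + (1/4)*(-31))))*(-1/38948) = (7358 + (12143 - (-11/12 - 31/4)))*(-1/38948) = (7358 + (12143 - 1*(-26/3)))*(-1/38948) = (7358 + (12143 + 26/3))*(-1/38948) = (7358 + 36455/3)*(-1/38948) = (58529/3)*(-1/38948) = -547/1092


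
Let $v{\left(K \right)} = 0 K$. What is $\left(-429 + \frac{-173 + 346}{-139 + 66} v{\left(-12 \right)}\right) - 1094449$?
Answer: $-1094878$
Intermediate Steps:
$v{\left(K \right)} = 0$
$\left(-429 + \frac{-173 + 346}{-139 + 66} v{\left(-12 \right)}\right) - 1094449 = \left(-429 + \frac{-173 + 346}{-139 + 66} \cdot 0\right) - 1094449 = \left(-429 + \frac{173}{-73} \cdot 0\right) - 1094449 = \left(-429 + 173 \left(- \frac{1}{73}\right) 0\right) - 1094449 = \left(-429 - 0\right) - 1094449 = \left(-429 + 0\right) - 1094449 = -429 - 1094449 = -1094878$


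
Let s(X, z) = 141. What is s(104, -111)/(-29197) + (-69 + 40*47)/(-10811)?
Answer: -54400118/315648767 ≈ -0.17234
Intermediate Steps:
s(104, -111)/(-29197) + (-69 + 40*47)/(-10811) = 141/(-29197) + (-69 + 40*47)/(-10811) = 141*(-1/29197) + (-69 + 1880)*(-1/10811) = -141/29197 + 1811*(-1/10811) = -141/29197 - 1811/10811 = -54400118/315648767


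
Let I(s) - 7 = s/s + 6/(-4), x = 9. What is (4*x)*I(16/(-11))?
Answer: 234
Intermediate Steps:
I(s) = 13/2 (I(s) = 7 + (s/s + 6/(-4)) = 7 + (1 + 6*(-¼)) = 7 + (1 - 3/2) = 7 - ½ = 13/2)
(4*x)*I(16/(-11)) = (4*9)*(13/2) = 36*(13/2) = 234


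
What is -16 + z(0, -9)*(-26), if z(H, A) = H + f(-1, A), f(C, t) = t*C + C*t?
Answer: -484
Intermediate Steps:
f(C, t) = 2*C*t (f(C, t) = C*t + C*t = 2*C*t)
z(H, A) = H - 2*A (z(H, A) = H + 2*(-1)*A = H - 2*A)
-16 + z(0, -9)*(-26) = -16 + (0 - 2*(-9))*(-26) = -16 + (0 + 18)*(-26) = -16 + 18*(-26) = -16 - 468 = -484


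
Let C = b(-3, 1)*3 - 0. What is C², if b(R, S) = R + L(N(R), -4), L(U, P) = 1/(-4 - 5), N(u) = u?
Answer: 784/9 ≈ 87.111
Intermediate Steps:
L(U, P) = -⅑ (L(U, P) = 1/(-9) = -⅑)
b(R, S) = -⅑ + R (b(R, S) = R - ⅑ = -⅑ + R)
C = -28/3 (C = (-⅑ - 3)*3 - 0 = -28/9*3 - 1*0 = -28/3 + 0 = -28/3 ≈ -9.3333)
C² = (-28/3)² = 784/9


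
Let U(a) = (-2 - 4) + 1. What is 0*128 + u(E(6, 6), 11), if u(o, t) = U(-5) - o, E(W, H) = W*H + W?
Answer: -47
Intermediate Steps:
U(a) = -5 (U(a) = -6 + 1 = -5)
E(W, H) = W + H*W (E(W, H) = H*W + W = W + H*W)
u(o, t) = -5 - o
0*128 + u(E(6, 6), 11) = 0*128 + (-5 - 6*(1 + 6)) = 0 + (-5 - 6*7) = 0 + (-5 - 1*42) = 0 + (-5 - 42) = 0 - 47 = -47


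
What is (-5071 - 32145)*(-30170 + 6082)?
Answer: 896459008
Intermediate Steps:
(-5071 - 32145)*(-30170 + 6082) = -37216*(-24088) = 896459008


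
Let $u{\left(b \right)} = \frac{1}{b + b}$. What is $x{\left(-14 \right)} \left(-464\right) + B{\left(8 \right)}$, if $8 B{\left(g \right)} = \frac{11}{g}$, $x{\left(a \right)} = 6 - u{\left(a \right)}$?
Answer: $- \frac{1254579}{448} \approx -2800.4$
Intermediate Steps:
$u{\left(b \right)} = \frac{1}{2 b}$
$x{\left(a \right)} = 6 - \frac{1}{2 a}$
$B{\left(g \right)} = \frac{11}{8 g}$ ($B{\left(g \right)} = \frac{11 \frac{1}{g}}{8} = \frac{11}{8 g}$)
$x{\left(-14 \right)} \left(-464\right) + B{\left(8 \right)} = \left(6 - \frac{1}{2 \left(-14\right)}\right) \left(-464\right) + \frac{11}{8 \cdot 8} = \left(6 - - \frac{1}{28}\right) \left(-464\right) + \frac{11}{8} \cdot \frac{1}{8} = \left(6 + \frac{1}{28}\right) \left(-464\right) + \frac{11}{64} = \frac{169}{28} \left(-464\right) + \frac{11}{64} = - \frac{19604}{7} + \frac{11}{64} = - \frac{1254579}{448}$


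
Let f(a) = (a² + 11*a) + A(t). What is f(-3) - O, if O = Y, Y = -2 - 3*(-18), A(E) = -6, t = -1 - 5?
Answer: -82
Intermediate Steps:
t = -6
Y = 52 (Y = -2 + 54 = 52)
O = 52
f(a) = -6 + a² + 11*a (f(a) = (a² + 11*a) - 6 = -6 + a² + 11*a)
f(-3) - O = (-6 + (-3)² + 11*(-3)) - 1*52 = (-6 + 9 - 33) - 52 = -30 - 52 = -82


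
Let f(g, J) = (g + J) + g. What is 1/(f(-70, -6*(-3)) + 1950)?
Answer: 1/1828 ≈ 0.00054705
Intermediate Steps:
f(g, J) = J + 2*g (f(g, J) = (J + g) + g = J + 2*g)
1/(f(-70, -6*(-3)) + 1950) = 1/((-6*(-3) + 2*(-70)) + 1950) = 1/((18 - 140) + 1950) = 1/(-122 + 1950) = 1/1828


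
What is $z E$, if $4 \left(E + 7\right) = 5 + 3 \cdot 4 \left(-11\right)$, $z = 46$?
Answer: $- \frac{3565}{2} \approx -1782.5$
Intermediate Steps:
$E = - \frac{155}{4}$ ($E = -7 + \frac{5 + 3 \cdot 4 \left(-11\right)}{4} = -7 + \frac{5 + 12 \left(-11\right)}{4} = -7 + \frac{5 - 132}{4} = -7 + \frac{1}{4} \left(-127\right) = -7 - \frac{127}{4} = - \frac{155}{4} \approx -38.75$)
$z E = 46 \left(- \frac{155}{4}\right) = - \frac{3565}{2}$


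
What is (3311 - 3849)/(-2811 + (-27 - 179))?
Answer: 538/3017 ≈ 0.17832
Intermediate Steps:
(3311 - 3849)/(-2811 + (-27 - 179)) = -538/(-2811 - 206) = -538/(-3017) = -538*(-1/3017) = 538/3017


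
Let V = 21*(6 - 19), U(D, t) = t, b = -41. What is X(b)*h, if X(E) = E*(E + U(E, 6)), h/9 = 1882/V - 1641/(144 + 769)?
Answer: -1332249285/11869 ≈ -1.1225e+5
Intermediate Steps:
V = -273 (V = 21*(-13) = -273)
h = -6498777/83083 (h = 9*(1882/(-273) - 1641/(144 + 769)) = 9*(1882*(-1/273) - 1641/913) = 9*(-1882/273 - 1641*1/913) = 9*(-1882/273 - 1641/913) = 9*(-2166259/249249) = -6498777/83083 ≈ -78.220)
X(E) = E*(6 + E) (X(E) = E*(E + 6) = E*(6 + E))
X(b)*h = -41*(6 - 41)*(-6498777/83083) = -41*(-35)*(-6498777/83083) = 1435*(-6498777/83083) = -1332249285/11869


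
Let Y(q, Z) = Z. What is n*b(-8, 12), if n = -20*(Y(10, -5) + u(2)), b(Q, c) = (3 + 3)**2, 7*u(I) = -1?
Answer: 25920/7 ≈ 3702.9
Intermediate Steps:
u(I) = -1/7 (u(I) = (1/7)*(-1) = -1/7)
b(Q, c) = 36 (b(Q, c) = 6**2 = 36)
n = 720/7 (n = -20*(-5 - 1/7) = -20*(-36/7) = 720/7 ≈ 102.86)
n*b(-8, 12) = (720/7)*36 = 25920/7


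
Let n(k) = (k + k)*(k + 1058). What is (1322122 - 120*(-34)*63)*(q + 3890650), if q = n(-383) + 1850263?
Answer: 8249325942806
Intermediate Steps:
n(k) = 2*k*(1058 + k) (n(k) = (2*k)*(1058 + k) = 2*k*(1058 + k))
q = 1333213 (q = 2*(-383)*(1058 - 383) + 1850263 = 2*(-383)*675 + 1850263 = -517050 + 1850263 = 1333213)
(1322122 - 120*(-34)*63)*(q + 3890650) = (1322122 - 120*(-34)*63)*(1333213 + 3890650) = (1322122 + 4080*63)*5223863 = (1322122 + 257040)*5223863 = 1579162*5223863 = 8249325942806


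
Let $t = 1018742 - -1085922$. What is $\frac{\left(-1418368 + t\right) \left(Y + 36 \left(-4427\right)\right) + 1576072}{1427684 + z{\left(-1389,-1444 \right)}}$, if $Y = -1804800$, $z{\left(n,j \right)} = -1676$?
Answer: $- \frac{168500226355}{178251} \approx -9.453 \cdot 10^{5}$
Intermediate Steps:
$t = 2104664$ ($t = 1018742 + 1085922 = 2104664$)
$\frac{\left(-1418368 + t\right) \left(Y + 36 \left(-4427\right)\right) + 1576072}{1427684 + z{\left(-1389,-1444 \right)}} = \frac{\left(-1418368 + 2104664\right) \left(-1804800 + 36 \left(-4427\right)\right) + 1576072}{1427684 - 1676} = \frac{686296 \left(-1804800 - 159372\right) + 1576072}{1426008} = \left(686296 \left(-1964172\right) + 1576072\right) \frac{1}{1426008} = \left(-1348003386912 + 1576072\right) \frac{1}{1426008} = \left(-1348001810840\right) \frac{1}{1426008} = - \frac{168500226355}{178251}$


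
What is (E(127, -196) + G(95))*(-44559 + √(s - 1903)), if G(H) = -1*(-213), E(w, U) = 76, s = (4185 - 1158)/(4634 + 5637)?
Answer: -12877551 + 289*I*√200722927906/10271 ≈ -1.2878e+7 + 12606.0*I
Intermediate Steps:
s = 3027/10271 ≈ 0.29471
G(H) = 213
(E(127, -196) + G(95))*(-44559 + √(s - 1903)) = (76 + 213)*(-44559 + √(3027/10271 - 1903)) = 289*(-44559 + √(-19542686/10271)) = 289*(-44559 + I*√200722927906/10271) = -12877551 + 289*I*√200722927906/10271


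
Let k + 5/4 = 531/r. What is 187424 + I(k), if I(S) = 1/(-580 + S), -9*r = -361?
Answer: 153726850172/820209 ≈ 1.8742e+5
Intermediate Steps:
r = 361/9 (r = -⅑*(-361) = 361/9 ≈ 40.111)
k = 17311/1444 (k = -5/4 + 531/(361/9) = -5/4 + 531*(9/361) = -5/4 + 4779/361 = 17311/1444 ≈ 11.988)
187424 + I(k) = 187424 + 1/(-580 + 17311/1444) = 187424 + 1/(-820209/1444) = 187424 - 1444/820209 = 153726850172/820209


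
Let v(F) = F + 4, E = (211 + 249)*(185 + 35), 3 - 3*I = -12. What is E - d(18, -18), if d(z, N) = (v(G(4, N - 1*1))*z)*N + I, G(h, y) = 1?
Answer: 102815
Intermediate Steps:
I = 5 (I = 1 - ⅓*(-12) = 1 + 4 = 5)
E = 101200 (E = 460*220 = 101200)
v(F) = 4 + F
d(z, N) = 5 + 5*N*z (d(z, N) = ((4 + 1)*z)*N + 5 = (5*z)*N + 5 = 5*N*z + 5 = 5 + 5*N*z)
E - d(18, -18) = 101200 - (5 + 5*(-18)*18) = 101200 - (5 - 1620) = 101200 - 1*(-1615) = 101200 + 1615 = 102815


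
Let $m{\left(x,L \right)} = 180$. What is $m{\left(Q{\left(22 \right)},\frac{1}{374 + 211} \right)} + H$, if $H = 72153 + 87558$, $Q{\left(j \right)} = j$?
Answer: $159891$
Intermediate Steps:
$H = 159711$
$m{\left(Q{\left(22 \right)},\frac{1}{374 + 211} \right)} + H = 180 + 159711 = 159891$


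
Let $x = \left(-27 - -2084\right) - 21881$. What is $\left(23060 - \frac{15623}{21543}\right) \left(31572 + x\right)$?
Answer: $\frac{1945335487612}{7181} \approx 2.709 \cdot 10^{8}$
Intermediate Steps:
$x = -19824$ ($x = \left(-27 + 2084\right) - 21881 = 2057 - 21881 = -19824$)
$\left(23060 - \frac{15623}{21543}\right) \left(31572 + x\right) = \left(23060 - \frac{15623}{21543}\right) \left(31572 - 19824\right) = \left(23060 - \frac{15623}{21543}\right) 11748 = \frac{496765957}{21543} \cdot 11748 = \frac{1945335487612}{7181}$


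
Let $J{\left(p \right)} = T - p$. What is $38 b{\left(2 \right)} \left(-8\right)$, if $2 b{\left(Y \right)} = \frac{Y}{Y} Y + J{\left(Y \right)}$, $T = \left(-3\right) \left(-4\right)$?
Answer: $-1824$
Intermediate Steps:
$T = 12$
$J{\left(p \right)} = 12 - p$
$b{\left(Y \right)} = 6$ ($b{\left(Y \right)} = \frac{\frac{Y}{Y} Y - \left(-12 + Y\right)}{2} = \frac{1 Y - \left(-12 + Y\right)}{2} = \frac{Y - \left(-12 + Y\right)}{2} = \frac{1}{2} \cdot 12 = 6$)
$38 b{\left(2 \right)} \left(-8\right) = 38 \cdot 6 \left(-8\right) = 228 \left(-8\right) = -1824$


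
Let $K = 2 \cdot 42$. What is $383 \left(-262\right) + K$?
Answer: $-100262$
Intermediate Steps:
$K = 84$
$383 \left(-262\right) + K = 383 \left(-262\right) + 84 = -100346 + 84 = -100262$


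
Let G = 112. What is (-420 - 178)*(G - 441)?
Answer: 196742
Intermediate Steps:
(-420 - 178)*(G - 441) = (-420 - 178)*(112 - 441) = -598*(-329) = 196742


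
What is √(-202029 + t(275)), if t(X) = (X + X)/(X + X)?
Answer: 2*I*√50507 ≈ 449.48*I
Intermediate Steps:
t(X) = 1 (t(X) = (2*X)/((2*X)) = (2*X)*(1/(2*X)) = 1)
√(-202029 + t(275)) = √(-202029 + 1) = √(-202028) = 2*I*√50507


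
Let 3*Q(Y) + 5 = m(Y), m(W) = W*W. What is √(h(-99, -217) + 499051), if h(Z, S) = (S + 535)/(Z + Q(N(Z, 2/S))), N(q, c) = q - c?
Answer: √99809723509898457336337/447212483 ≈ 706.44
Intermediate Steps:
m(W) = W²
Q(Y) = -5/3 + Y²/3
h(Z, S) = (535 + S)/(-5/3 + Z + (Z - 2/S)²/3) (h(Z, S) = (S + 535)/(Z + (-5/3 + (Z - 2/S)²/3)) = (535 + S)/(Z + (-5/3 + (Z - 2/S)²/3)) = (535 + S)/(-5/3 + Z + (Z - 2/S)²/3))
√(h(-99, -217) + 499051) = √(3*(-217)²*(535 - 217)/((-2 - 217*(-99))² + (-217)²*(-5 + 3*(-99))) + 499051) = √(3*47089*318/((-2 + 21483)² + 47089*(-5 - 297)) + 499051) = √(3*47089*318/(21481² + 47089*(-302)) + 499051) = √(3*47089*318/(461433361 - 14220878) + 499051) = √(3*47089*318/447212483 + 499051) = √(3*47089*(1/447212483)*318 + 499051) = √(44922906/447212483 + 499051) = √(223181881776539/447212483) = √99809723509898457336337/447212483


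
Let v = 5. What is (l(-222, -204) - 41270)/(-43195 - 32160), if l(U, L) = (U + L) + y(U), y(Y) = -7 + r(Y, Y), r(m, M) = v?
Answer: 41698/75355 ≈ 0.55335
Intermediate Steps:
r(m, M) = 5
y(Y) = -2 (y(Y) = -7 + 5 = -2)
l(U, L) = -2 + L + U (l(U, L) = (U + L) - 2 = (L + U) - 2 = -2 + L + U)
(l(-222, -204) - 41270)/(-43195 - 32160) = ((-2 - 204 - 222) - 41270)/(-43195 - 32160) = (-428 - 41270)/(-75355) = -41698*(-1/75355) = 41698/75355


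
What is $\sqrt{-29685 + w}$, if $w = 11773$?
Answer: $2 i \sqrt{4478} \approx 133.84 i$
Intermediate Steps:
$\sqrt{-29685 + w} = \sqrt{-29685 + 11773} = \sqrt{-17912} = 2 i \sqrt{4478}$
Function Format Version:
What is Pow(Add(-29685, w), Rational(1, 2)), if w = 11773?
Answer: Mul(2, I, Pow(4478, Rational(1, 2))) ≈ Mul(133.84, I)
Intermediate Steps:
Pow(Add(-29685, w), Rational(1, 2)) = Pow(Add(-29685, 11773), Rational(1, 2)) = Pow(-17912, Rational(1, 2)) = Mul(2, I, Pow(4478, Rational(1, 2)))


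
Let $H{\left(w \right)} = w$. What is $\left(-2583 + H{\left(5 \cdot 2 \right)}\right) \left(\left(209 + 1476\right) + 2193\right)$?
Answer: $-9978094$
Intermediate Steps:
$\left(-2583 + H{\left(5 \cdot 2 \right)}\right) \left(\left(209 + 1476\right) + 2193\right) = \left(-2583 + 5 \cdot 2\right) \left(\left(209 + 1476\right) + 2193\right) = \left(-2583 + 10\right) \left(1685 + 2193\right) = \left(-2573\right) 3878 = -9978094$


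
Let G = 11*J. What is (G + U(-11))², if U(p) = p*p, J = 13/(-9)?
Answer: 894916/81 ≈ 11048.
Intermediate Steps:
J = -13/9 (J = 13*(-⅑) = -13/9 ≈ -1.4444)
G = -143/9 (G = 11*(-13/9) = -143/9 ≈ -15.889)
U(p) = p²
(G + U(-11))² = (-143/9 + (-11)²)² = (-143/9 + 121)² = (946/9)² = 894916/81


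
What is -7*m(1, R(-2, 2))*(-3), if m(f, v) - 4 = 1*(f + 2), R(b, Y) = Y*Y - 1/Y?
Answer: 147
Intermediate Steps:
R(b, Y) = Y² - 1/Y
m(f, v) = 6 + f (m(f, v) = 4 + 1*(f + 2) = 4 + 1*(2 + f) = 4 + (2 + f) = 6 + f)
-7*m(1, R(-2, 2))*(-3) = -7*(6 + 1)*(-3) = -7*7*(-3) = -49*(-3) = 147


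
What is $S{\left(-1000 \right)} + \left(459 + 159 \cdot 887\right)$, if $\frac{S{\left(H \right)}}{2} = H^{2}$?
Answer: $2141492$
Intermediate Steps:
$S{\left(H \right)} = 2 H^{2}$
$S{\left(-1000 \right)} + \left(459 + 159 \cdot 887\right) = 2 \left(-1000\right)^{2} + \left(459 + 159 \cdot 887\right) = 2 \cdot 1000000 + \left(459 + 141033\right) = 2000000 + 141492 = 2141492$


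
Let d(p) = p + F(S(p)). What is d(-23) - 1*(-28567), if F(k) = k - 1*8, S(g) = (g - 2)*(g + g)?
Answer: 29686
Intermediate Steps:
S(g) = 2*g*(-2 + g) (S(g) = (-2 + g)*(2*g) = 2*g*(-2 + g))
F(k) = -8 + k (F(k) = k - 8 = -8 + k)
d(p) = -8 + p + 2*p*(-2 + p) (d(p) = p + (-8 + 2*p*(-2 + p)) = -8 + p + 2*p*(-2 + p))
d(-23) - 1*(-28567) = (-8 - 23 + 2*(-23)*(-2 - 23)) - 1*(-28567) = (-8 - 23 + 2*(-23)*(-25)) + 28567 = (-8 - 23 + 1150) + 28567 = 1119 + 28567 = 29686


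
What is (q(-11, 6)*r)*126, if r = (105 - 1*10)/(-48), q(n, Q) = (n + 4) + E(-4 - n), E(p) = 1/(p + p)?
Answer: 27645/16 ≈ 1727.8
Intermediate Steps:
E(p) = 1/(2*p)
q(n, Q) = 4 + n + 1/(2*(-4 - n)) (q(n, Q) = (n + 4) + 1/(2*(-4 - n)) = (4 + n) + 1/(2*(-4 - n)) = 4 + n + 1/(2*(-4 - n)))
r = -95/48 (r = (105 - 10)*(-1/48) = 95*(-1/48) = -95/48 ≈ -1.9792)
(q(-11, 6)*r)*126 = ((4 - 11 - 1/(8 + 2*(-11)))*(-95/48))*126 = ((4 - 11 - 1/(8 - 22))*(-95/48))*126 = ((4 - 11 - 1/(-14))*(-95/48))*126 = ((4 - 11 - 1*(-1/14))*(-95/48))*126 = ((4 - 11 + 1/14)*(-95/48))*126 = -97/14*(-95/48)*126 = (9215/672)*126 = 27645/16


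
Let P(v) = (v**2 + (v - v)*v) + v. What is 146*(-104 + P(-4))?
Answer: -13432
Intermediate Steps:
P(v) = v + v**2 (P(v) = (v**2 + 0*v) + v = (v**2 + 0) + v = v**2 + v = v + v**2)
146*(-104 + P(-4)) = 146*(-104 - 4*(1 - 4)) = 146*(-104 - 4*(-3)) = 146*(-104 + 12) = 146*(-92) = -13432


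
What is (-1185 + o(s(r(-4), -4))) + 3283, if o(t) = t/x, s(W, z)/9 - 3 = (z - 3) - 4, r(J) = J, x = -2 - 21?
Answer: 48326/23 ≈ 2101.1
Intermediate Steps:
x = -23
s(W, z) = -36 + 9*z (s(W, z) = 27 + 9*((z - 3) - 4) = 27 + 9*((-3 + z) - 4) = 27 + 9*(-7 + z) = 27 + (-63 + 9*z) = -36 + 9*z)
o(t) = -t/23 (o(t) = t/(-23) = t*(-1/23) = -t/23)
(-1185 + o(s(r(-4), -4))) + 3283 = (-1185 - (-36 + 9*(-4))/23) + 3283 = (-1185 - (-36 - 36)/23) + 3283 = (-1185 - 1/23*(-72)) + 3283 = (-1185 + 72/23) + 3283 = -27183/23 + 3283 = 48326/23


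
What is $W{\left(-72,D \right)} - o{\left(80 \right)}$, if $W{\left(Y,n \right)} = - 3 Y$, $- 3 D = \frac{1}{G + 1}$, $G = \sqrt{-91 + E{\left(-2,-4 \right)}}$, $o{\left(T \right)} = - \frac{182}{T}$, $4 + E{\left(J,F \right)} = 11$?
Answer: $\frac{8731}{40} \approx 218.27$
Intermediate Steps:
$E{\left(J,F \right)} = 7$ ($E{\left(J,F \right)} = -4 + 11 = 7$)
$G = 2 i \sqrt{21}$ ($G = \sqrt{-91 + 7} = \sqrt{-84} = 2 i \sqrt{21} \approx 9.1651 i$)
$D = - \frac{1}{3 \left(1 + 2 i \sqrt{21}\right)}$ ($D = - \frac{1}{3 \left(2 i \sqrt{21} + 1\right)} = - \frac{1}{3 \left(1 + 2 i \sqrt{21}\right)} \approx -0.0039216 + 0.035942 i$)
$W{\left(-72,D \right)} - o{\left(80 \right)} = \left(-3\right) \left(-72\right) - - \frac{182}{80} = 216 - \left(-182\right) \frac{1}{80} = 216 - - \frac{91}{40} = 216 + \frac{91}{40} = \frac{8731}{40}$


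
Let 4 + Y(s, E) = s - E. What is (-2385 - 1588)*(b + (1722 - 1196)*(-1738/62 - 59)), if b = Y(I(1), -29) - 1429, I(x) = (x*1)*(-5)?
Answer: 5811811671/31 ≈ 1.8748e+8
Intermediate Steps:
I(x) = -5*x (I(x) = x*(-5) = -5*x)
Y(s, E) = -4 + s - E (Y(s, E) = -4 + (s - E) = -4 + s - E)
b = -1409 (b = (-4 - 5*1 - 1*(-29)) - 1429 = (-4 - 5 + 29) - 1429 = 20 - 1429 = -1409)
(-2385 - 1588)*(b + (1722 - 1196)*(-1738/62 - 59)) = (-2385 - 1588)*(-1409 + (1722 - 1196)*(-1738/62 - 59)) = -3973*(-1409 + 526*(-1738*1/62 - 59)) = -3973*(-1409 + 526*(-869/31 - 59)) = -3973*(-1409 + 526*(-2698/31)) = -3973*(-1409 - 1419148/31) = -3973*(-1462827/31) = 5811811671/31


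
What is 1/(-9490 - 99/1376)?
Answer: -1376/13058339 ≈ -0.00010537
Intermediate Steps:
1/(-9490 - 99/1376) = 1/(-13058339/1376) = -1376/13058339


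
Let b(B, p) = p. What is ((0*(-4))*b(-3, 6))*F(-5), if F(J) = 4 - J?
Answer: 0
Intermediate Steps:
((0*(-4))*b(-3, 6))*F(-5) = ((0*(-4))*6)*(4 - 1*(-5)) = (0*6)*(4 + 5) = 0*9 = 0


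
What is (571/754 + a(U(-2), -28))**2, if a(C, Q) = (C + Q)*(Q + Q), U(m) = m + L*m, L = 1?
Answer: 1827198324121/568516 ≈ 3.2140e+6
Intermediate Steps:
U(m) = 2*m (U(m) = m + 1*m = m + m = 2*m)
a(C, Q) = 2*Q*(C + Q) (a(C, Q) = (C + Q)*(2*Q) = 2*Q*(C + Q))
(571/754 + a(U(-2), -28))**2 = (571/754 + 2*(-28)*(2*(-2) - 28))**2 = (571*(1/754) + 2*(-28)*(-4 - 28))**2 = (571/754 + 2*(-28)*(-32))**2 = (571/754 + 1792)**2 = (1351739/754)**2 = 1827198324121/568516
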